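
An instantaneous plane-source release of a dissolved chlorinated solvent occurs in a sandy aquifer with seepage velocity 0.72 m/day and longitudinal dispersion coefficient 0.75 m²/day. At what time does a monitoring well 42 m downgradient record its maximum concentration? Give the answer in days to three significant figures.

For the 1D instantaneous-source solution, setting ∂C/∂t = 0 at fixed x gives v²t² + 2Dt − x² = 0, so t = (√(D² + v²x²) − D)/v².
√(D² + v²x²) = √(0.75² + 0.72² × 42²) = 30.25; v² = 0.5184.
t = (30.25 − 0.75)/0.5184 = 56.9 days (vs. the pure-advection estimate x/v = 58.3 d).

56.9 days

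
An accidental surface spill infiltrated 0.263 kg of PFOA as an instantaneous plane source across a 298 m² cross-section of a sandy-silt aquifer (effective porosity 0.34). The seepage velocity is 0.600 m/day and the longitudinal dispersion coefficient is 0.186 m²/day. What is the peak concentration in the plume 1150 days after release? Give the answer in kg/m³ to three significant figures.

5.01e-05 kg/m³

The peak of an instantaneous 1D plume sits at x = vt; there the Gaussian factor is 1 and C_max = M/(n_e·A·√(4πDt)), where n_e·A is the pore area the mass is dissolved in.
√(4πDt) = √(4π × 0.186 × 1150) = 51.85 m, so C_max = 0.263/(0.34 × 298 × 51.85) = 5.01e-05 kg/m³.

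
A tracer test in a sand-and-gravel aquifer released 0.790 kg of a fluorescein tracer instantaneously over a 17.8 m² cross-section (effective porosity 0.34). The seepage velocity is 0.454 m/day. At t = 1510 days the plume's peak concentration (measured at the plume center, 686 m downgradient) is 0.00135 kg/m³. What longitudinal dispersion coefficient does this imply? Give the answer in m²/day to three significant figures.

0.493 m²/day

At the plume center C_max = M/(n_e·A·√(4πDt)), so D = M²/(4πt·(n_e·A·C_max)²).
n_e·A·C_max = 0.34 × 17.8 × 0.00135 = 0.008170 kg/m.
D = 0.790²/(4π × 1510 × 0.008170²) = 0.493 m²/day.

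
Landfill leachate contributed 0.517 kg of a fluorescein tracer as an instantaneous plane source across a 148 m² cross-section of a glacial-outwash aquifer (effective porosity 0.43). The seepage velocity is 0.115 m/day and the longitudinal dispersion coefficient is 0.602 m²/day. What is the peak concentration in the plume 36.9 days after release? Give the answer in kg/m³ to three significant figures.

0.000486 kg/m³

The peak of an instantaneous 1D plume sits at x = vt; there the Gaussian factor is 1 and C_max = M/(n_e·A·√(4πDt)), where n_e·A is the pore area the mass is dissolved in.
√(4πDt) = √(4π × 0.602 × 36.9) = 16.71 m, so C_max = 0.517/(0.43 × 148 × 16.71) = 0.000486 kg/m³.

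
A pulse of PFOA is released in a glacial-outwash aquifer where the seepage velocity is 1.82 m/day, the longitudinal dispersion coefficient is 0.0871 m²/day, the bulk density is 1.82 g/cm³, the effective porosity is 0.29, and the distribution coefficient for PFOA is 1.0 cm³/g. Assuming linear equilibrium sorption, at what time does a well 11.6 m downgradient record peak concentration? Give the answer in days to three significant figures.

Retardation factor R = 1 + ρ_b·K_d/n = 1 + 1.82 × 1.0/0.29 = 7.276.
Sorption retards both mechanisms: v_R = v/R = 0.2501 m/day, D_R = D/R = 0.01197 m²/day.
Peak time from v_R²t² + 2D_R t − x² = 0: t = (√(D_R² + v_R²x²) − D_R)/v_R².
√(D_R² + v_R²x²) = √(0.01197² + 0.2501² × 11.6²) = 2.901; v_R² = 0.06255.
t = (2.901 − 0.01197)/0.06255 = 46.2 days.

46.2 days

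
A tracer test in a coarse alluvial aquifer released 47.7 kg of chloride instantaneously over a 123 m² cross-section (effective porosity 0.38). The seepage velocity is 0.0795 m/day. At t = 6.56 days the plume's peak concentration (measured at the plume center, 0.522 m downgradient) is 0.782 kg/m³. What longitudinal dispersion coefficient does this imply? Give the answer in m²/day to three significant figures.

At the plume center C_max = M/(n_e·A·√(4πDt)), so D = M²/(4πt·(n_e·A·C_max)²).
n_e·A·C_max = 0.38 × 123 × 0.782 = 36.55 kg/m.
D = 47.7²/(4π × 6.56 × 36.55²) = 0.0207 m²/day.

0.0207 m²/day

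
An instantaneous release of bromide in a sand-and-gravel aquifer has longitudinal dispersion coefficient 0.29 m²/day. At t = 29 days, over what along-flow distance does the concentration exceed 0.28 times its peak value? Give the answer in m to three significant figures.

13.1 m

The plume is Gaussian with σ = √(2Dt) = √(2 × 0.29 × 29) = 4.101 m.
C/C_peak = exp(−Δx²/(2σ²)) = 0.28 ⇒ Δx = σ·√(−2 ln 0.28) = 4.101 × 1.596 = 6.545 m.
Width = 2Δx = 13.1 m.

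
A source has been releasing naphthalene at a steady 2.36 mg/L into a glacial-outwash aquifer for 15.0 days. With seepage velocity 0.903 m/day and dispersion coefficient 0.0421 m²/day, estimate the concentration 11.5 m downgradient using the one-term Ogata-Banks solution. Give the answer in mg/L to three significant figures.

For a continuous step input, C/C₀ ≈ ½·erfc((x−vt)/(2√(Dt))).
vt = 0.903 × 15.0 = 13.545 m and 2√(Dt) = 2√(0.0421 × 15.0) = 1.589 m.
Argument (x−vt)/(2√(Dt)) = (11.5 − 13.545)/1.589 = -1.287; ½·erfc(-1.287) = 0.9656.
C = 2.36 × 0.9656 = 2.28 mg/L.

2.28 mg/L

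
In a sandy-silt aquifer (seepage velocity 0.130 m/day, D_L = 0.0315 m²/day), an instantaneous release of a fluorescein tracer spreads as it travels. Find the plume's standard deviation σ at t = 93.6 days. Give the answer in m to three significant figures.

2.43 m

Dispersive spreading gives a Gaussian with σ² = 2Dt; advection only shifts the center.
σ = √(2 × 0.0315 × 93.6) = 2.43 m.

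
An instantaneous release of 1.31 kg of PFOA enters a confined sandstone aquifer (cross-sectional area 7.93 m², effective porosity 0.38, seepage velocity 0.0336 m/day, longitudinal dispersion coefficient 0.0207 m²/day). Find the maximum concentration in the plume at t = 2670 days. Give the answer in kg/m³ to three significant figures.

The peak of an instantaneous 1D plume sits at x = vt; there the Gaussian factor is 1 and C_max = M/(n_e·A·√(4πDt)), where n_e·A is the pore area the mass is dissolved in.
√(4πDt) = √(4π × 0.0207 × 2670) = 26.35 m, so C_max = 1.31/(0.38 × 7.93 × 26.35) = 0.0165 kg/m³.

0.0165 kg/m³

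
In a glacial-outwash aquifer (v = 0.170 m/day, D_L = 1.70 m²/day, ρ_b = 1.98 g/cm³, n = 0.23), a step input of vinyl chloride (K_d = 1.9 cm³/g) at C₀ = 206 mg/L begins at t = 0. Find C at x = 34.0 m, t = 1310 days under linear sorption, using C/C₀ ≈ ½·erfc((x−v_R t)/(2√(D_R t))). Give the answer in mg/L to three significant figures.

19.2 mg/L

Retardation factor R = 1 + ρ_b·K_d/n = 1 + 1.98 × 1.9/0.23 = 17.36.
Sorption retards both mechanisms: v_R = v/R = 0.009793 m/day, D_R = D/R = 0.09793 m²/day.
v_R·t = 0.009793 × 1310 = 12.82883 m; 2√(D_R t) = 22.65 m; argument = (34.0 − 12.82883)/22.65 = 0.9347.
C = C₀ × ½·erfc(0.9347) = 206 × 0.09311 = 19.2 mg/L.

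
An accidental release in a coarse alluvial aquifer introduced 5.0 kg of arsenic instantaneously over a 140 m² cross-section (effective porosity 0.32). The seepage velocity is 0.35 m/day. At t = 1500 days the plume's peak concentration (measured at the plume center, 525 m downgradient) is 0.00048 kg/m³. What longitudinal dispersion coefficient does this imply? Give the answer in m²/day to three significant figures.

2.87 m²/day

At the plume center C_max = M/(n_e·A·√(4πDt)), so D = M²/(4πt·(n_e·A·C_max)²).
n_e·A·C_max = 0.32 × 140 × 0.00048 = 0.02150 kg/m.
D = 5.0²/(4π × 1500 × 0.02150²) = 2.87 m²/day.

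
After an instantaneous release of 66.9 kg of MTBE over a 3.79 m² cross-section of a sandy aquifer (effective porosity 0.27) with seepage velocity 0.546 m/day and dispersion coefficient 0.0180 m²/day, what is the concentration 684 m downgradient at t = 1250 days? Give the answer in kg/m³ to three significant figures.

3.79 kg/m³

For an instantaneous plane source, C(x,t) = M/(n_e·A·√(4πDt)) · exp(−(x−vt)²/(4Dt)), with n_e·A the pore (flow) area.
Plume center vt = 0.546 × 1250 = 682.5 m, so the well at 684 m is 1.5 m downgradient of the peak.
√(4πDt) = 16.81 m, giving peak height M/(n_e·A·√(4πDt)) = 66.9/(0.27 × 3.79 × 16.81) = 3.889 kg/m³.
(x−vt)²/(4Dt) = (1.5)²/(4 × 0.0180 × 1250) = 0.02500; exp(−0.02500) = 0.9753.
C = 3.889 × 0.9753 = 3.79 kg/m³.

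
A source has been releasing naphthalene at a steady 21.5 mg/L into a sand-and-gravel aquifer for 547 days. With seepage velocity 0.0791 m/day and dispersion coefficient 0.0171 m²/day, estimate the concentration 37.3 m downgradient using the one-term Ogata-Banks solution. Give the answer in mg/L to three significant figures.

19.7 mg/L

For a continuous step input, C/C₀ ≈ ½·erfc((x−vt)/(2√(Dt))).
vt = 0.0791 × 547 = 43.2677 m and 2√(Dt) = 2√(0.0171 × 547) = 6.117 m.
Argument (x−vt)/(2√(Dt)) = (37.3 − 43.2677)/6.117 = -0.9756; ½·erfc(-0.9756) = 0.9162.
C = 21.5 × 0.9162 = 19.7 mg/L.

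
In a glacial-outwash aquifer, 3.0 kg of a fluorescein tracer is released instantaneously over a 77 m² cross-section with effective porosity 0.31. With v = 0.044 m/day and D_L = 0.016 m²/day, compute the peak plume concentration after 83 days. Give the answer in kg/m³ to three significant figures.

The peak of an instantaneous 1D plume sits at x = vt; there the Gaussian factor is 1 and C_max = M/(n_e·A·√(4πDt)), where n_e·A is the pore area the mass is dissolved in.
√(4πDt) = √(4π × 0.016 × 83) = 4.085 m, so C_max = 3.0/(0.31 × 77 × 4.085) = 0.0308 kg/m³.

0.0308 kg/m³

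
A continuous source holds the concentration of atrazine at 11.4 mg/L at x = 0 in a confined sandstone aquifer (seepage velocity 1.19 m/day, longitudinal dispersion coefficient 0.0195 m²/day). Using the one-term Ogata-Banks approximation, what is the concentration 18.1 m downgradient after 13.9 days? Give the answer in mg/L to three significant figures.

0.195 mg/L

For a continuous step input, C/C₀ ≈ ½·erfc((x−vt)/(2√(Dt))).
vt = 1.19 × 13.9 = 16.541 m and 2√(Dt) = 2√(0.0195 × 13.9) = 1.041 m.
Argument (x−vt)/(2√(Dt)) = (18.1 − 16.541)/1.041 = 1.498; ½·erfc(1.498) = 0.01707.
C = 11.4 × 0.01707 = 0.195 mg/L.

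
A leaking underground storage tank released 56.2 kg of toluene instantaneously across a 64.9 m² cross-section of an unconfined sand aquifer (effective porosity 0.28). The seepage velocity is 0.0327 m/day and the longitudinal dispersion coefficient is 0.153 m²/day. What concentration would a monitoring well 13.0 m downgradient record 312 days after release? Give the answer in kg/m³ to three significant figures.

0.121 kg/m³

For an instantaneous plane source, C(x,t) = M/(n_e·A·√(4πDt)) · exp(−(x−vt)²/(4Dt)), with n_e·A the pore (flow) area.
Plume center vt = 0.0327 × 312 = 10.2024 m, so the well at 13.0 m is 2.7976 m downgradient of the peak.
√(4πDt) = 24.49 m, giving peak height M/(n_e·A·√(4πDt)) = 56.2/(0.28 × 64.9 × 24.49) = 0.1263 kg/m³.
(x−vt)²/(4Dt) = (2.7976)²/(4 × 0.153 × 312) = 0.04099; exp(−0.04099) = 0.9598.
C = 0.1263 × 0.9598 = 0.121 kg/m³.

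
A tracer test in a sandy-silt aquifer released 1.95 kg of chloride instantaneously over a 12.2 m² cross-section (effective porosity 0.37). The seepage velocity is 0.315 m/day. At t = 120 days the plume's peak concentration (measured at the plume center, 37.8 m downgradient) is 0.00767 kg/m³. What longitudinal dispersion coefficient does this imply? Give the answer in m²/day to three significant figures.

At the plume center C_max = M/(n_e·A·√(4πDt)), so D = M²/(4πt·(n_e·A·C_max)²).
n_e·A·C_max = 0.37 × 12.2 × 0.00767 = 0.03462 kg/m.
D = 1.95²/(4π × 120 × 0.03462²) = 2.10 m²/day.

2.10 m²/day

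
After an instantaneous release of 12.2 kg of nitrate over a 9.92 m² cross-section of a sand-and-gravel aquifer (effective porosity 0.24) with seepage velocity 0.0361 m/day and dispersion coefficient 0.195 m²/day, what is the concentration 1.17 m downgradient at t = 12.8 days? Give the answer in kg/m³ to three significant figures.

For an instantaneous plane source, C(x,t) = M/(n_e·A·√(4πDt)) · exp(−(x−vt)²/(4Dt)), with n_e·A the pore (flow) area.
Plume center vt = 0.0361 × 12.8 = 0.46208 m, so the well at 1.17 m is 0.70792 m downgradient of the peak.
√(4πDt) = 5.601 m, giving peak height M/(n_e·A·√(4πDt)) = 12.2/(0.24 × 9.92 × 5.601) = 0.9149 kg/m³.
(x−vt)²/(4Dt) = (0.70792)²/(4 × 0.195 × 12.8) = 0.05020; exp(−0.05020) = 0.9510.
C = 0.9149 × 0.9510 = 0.870 kg/m³.

0.870 kg/m³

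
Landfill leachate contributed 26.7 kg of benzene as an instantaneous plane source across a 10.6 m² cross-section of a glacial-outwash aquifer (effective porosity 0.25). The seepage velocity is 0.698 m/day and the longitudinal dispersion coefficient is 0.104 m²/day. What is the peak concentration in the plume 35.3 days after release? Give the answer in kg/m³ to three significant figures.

1.48 kg/m³

The peak of an instantaneous 1D plume sits at x = vt; there the Gaussian factor is 1 and C_max = M/(n_e·A·√(4πDt)), where n_e·A is the pore area the mass is dissolved in.
√(4πDt) = √(4π × 0.104 × 35.3) = 6.792 m, so C_max = 26.7/(0.25 × 10.6 × 6.792) = 1.48 kg/m³.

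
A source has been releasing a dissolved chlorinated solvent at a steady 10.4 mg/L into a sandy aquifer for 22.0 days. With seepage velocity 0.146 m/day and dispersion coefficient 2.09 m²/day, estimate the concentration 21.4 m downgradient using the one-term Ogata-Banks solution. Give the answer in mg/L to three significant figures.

For a continuous step input, C/C₀ ≈ ½·erfc((x−vt)/(2√(Dt))).
vt = 0.146 × 22.0 = 3.212 m and 2√(Dt) = 2√(2.09 × 22.0) = 13.56 m.
Argument (x−vt)/(2√(Dt)) = (21.4 − 3.212)/13.56 = 1.341; ½·erfc(1.341) = 0.02895.
C = 10.4 × 0.02895 = 0.301 mg/L.

0.301 mg/L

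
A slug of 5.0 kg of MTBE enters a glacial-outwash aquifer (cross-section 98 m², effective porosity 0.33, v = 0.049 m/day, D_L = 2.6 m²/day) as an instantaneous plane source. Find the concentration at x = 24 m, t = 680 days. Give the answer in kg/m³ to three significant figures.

For an instantaneous plane source, C(x,t) = M/(n_e·A·√(4πDt)) · exp(−(x−vt)²/(4Dt)), with n_e·A the pore (flow) area.
Plume center vt = 0.049 × 680 = 33.32 m, so the well at 24 m is 9.32 m upgradient of the peak.
√(4πDt) = 149.1 m, giving peak height M/(n_e·A·√(4πDt)) = 5.0/(0.33 × 98 × 149.1) = 0.001037 kg/m³.
(x−vt)²/(4Dt) = (-9.32)²/(4 × 2.6 × 680) = 0.01228; exp(−0.01228) = 0.9878.
C = 0.001037 × 0.9878 = 0.00102 kg/m³.

0.00102 kg/m³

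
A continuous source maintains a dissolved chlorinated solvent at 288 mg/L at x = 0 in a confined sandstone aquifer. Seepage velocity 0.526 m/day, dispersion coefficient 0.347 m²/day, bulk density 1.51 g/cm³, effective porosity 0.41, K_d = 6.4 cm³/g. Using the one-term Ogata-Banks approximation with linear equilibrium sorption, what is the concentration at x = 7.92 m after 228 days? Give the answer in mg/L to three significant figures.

33.3 mg/L

Retardation factor R = 1 + ρ_b·K_d/n = 1 + 1.51 × 6.4/0.41 = 24.57.
Sorption retards both mechanisms: v_R = v/R = 0.02141 m/day, D_R = D/R = 0.01412 m²/day.
v_R·t = 0.02141 × 228 = 4.88148 m; 2√(D_R t) = 3.589 m; argument = (7.92 − 4.88148)/3.589 = 0.8466.
C = C₀ × ½·erfc(0.8466) = 288 × 0.1156 = 33.3 mg/L.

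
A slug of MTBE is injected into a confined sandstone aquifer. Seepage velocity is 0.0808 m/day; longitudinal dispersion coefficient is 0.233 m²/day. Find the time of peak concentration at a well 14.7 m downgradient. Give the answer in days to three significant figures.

150 days

For the 1D instantaneous-source solution, setting ∂C/∂t = 0 at fixed x gives v²t² + 2Dt − x² = 0, so t = (√(D² + v²x²) − D)/v².
√(D² + v²x²) = √(0.233² + 0.0808² × 14.7²) = 1.210; v² = 0.00652864.
t = (1.210 − 0.233)/0.00652864 = 150 days (vs. the pure-advection estimate x/v = 182 d).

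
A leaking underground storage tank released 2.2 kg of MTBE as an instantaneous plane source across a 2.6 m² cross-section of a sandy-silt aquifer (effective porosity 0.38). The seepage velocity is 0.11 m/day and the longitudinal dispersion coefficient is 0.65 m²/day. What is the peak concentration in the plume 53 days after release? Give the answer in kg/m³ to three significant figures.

The peak of an instantaneous 1D plume sits at x = vt; there the Gaussian factor is 1 and C_max = M/(n_e·A·√(4πDt)), where n_e·A is the pore area the mass is dissolved in.
√(4πDt) = √(4π × 0.65 × 53) = 20.81 m, so C_max = 2.2/(0.38 × 2.6 × 20.81) = 0.107 kg/m³.

0.107 kg/m³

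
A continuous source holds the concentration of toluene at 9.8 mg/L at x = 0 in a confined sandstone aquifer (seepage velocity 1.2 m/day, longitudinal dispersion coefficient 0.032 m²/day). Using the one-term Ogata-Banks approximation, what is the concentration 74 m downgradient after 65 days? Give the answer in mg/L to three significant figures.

For a continuous step input, C/C₀ ≈ ½·erfc((x−vt)/(2√(Dt))).
vt = 1.2 × 65 = 78 m and 2√(Dt) = 2√(0.032 × 65) = 2.884 m.
Argument (x−vt)/(2√(Dt)) = (74 − 78)/2.884 = -1.387; ½·erfc(-1.387) = 0.9751.
C = 9.8 × 0.9751 = 9.56 mg/L.

9.56 mg/L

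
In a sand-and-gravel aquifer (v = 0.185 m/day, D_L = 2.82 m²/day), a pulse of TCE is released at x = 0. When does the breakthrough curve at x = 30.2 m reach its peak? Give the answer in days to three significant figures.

100 days

For the 1D instantaneous-source solution, setting ∂C/∂t = 0 at fixed x gives v²t² + 2Dt − x² = 0, so t = (√(D² + v²x²) − D)/v².
√(D² + v²x²) = √(2.82² + 0.185² × 30.2²) = 6.258; v² = 0.034225.
t = (6.258 − 2.82)/0.034225 = 100 days (vs. the pure-advection estimate x/v = 163 d).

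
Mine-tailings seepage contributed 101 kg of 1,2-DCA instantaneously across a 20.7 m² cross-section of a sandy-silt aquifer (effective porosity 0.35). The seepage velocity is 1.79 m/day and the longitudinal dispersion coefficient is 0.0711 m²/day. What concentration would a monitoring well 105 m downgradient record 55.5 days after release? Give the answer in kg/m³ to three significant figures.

For an instantaneous plane source, C(x,t) = M/(n_e·A·√(4πDt)) · exp(−(x−vt)²/(4Dt)), with n_e·A the pore (flow) area.
Plume center vt = 1.79 × 55.5 = 99.345 m, so the well at 105 m is 5.655 m downgradient of the peak.
√(4πDt) = 7.042 m, giving peak height M/(n_e·A·√(4πDt)) = 101/(0.35 × 20.7 × 7.042) = 1.980 kg/m³.
(x−vt)²/(4Dt) = (5.655)²/(4 × 0.0711 × 55.5) = 2.026; exp(−2.026) = 0.1319.
C = 1.980 × 0.1319 = 0.261 kg/m³.

0.261 kg/m³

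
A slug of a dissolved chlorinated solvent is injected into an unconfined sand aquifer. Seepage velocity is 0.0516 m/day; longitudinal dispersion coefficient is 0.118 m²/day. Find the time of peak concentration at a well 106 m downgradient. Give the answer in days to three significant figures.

2010 days

For the 1D instantaneous-source solution, setting ∂C/∂t = 0 at fixed x gives v²t² + 2Dt − x² = 0, so t = (√(D² + v²x²) − D)/v².
√(D² + v²x²) = √(0.118² + 0.0516² × 106²) = 5.471; v² = 0.00266256.
t = (5.471 − 0.118)/0.00266256 = 2010 days (vs. the pure-advection estimate x/v = 2050 d).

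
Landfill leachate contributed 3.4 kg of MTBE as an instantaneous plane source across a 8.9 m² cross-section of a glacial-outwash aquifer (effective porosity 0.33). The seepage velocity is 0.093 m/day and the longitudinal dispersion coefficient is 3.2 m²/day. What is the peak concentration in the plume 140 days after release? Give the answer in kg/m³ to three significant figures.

The peak of an instantaneous 1D plume sits at x = vt; there the Gaussian factor is 1 and C_max = M/(n_e·A·√(4πDt)), where n_e·A is the pore area the mass is dissolved in.
√(4πDt) = √(4π × 3.2 × 140) = 75.03 m, so C_max = 3.4/(0.33 × 8.9 × 75.03) = 0.0154 kg/m³.

0.0154 kg/m³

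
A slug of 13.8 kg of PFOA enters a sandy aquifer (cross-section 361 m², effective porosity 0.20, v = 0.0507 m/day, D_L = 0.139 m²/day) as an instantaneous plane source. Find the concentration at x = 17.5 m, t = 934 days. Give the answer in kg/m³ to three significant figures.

For an instantaneous plane source, C(x,t) = M/(n_e·A·√(4πDt)) · exp(−(x−vt)²/(4Dt)), with n_e·A the pore (flow) area.
Plume center vt = 0.0507 × 934 = 47.3538 m, so the well at 17.5 m is 29.8538 m upgradient of the peak.
√(4πDt) = 40.39 m, giving peak height M/(n_e·A·√(4πDt)) = 13.8/(0.20 × 361 × 40.39) = 0.004732 kg/m³.
(x−vt)²/(4Dt) = (-29.8538)²/(4 × 0.139 × 934) = 1.716; exp(−1.716) = 0.1798.
C = 0.004732 × 0.1798 = 0.000851 kg/m³.

0.000851 kg/m³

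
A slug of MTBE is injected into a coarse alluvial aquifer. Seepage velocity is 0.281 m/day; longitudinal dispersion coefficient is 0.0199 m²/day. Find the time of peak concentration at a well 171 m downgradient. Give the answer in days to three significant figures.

For the 1D instantaneous-source solution, setting ∂C/∂t = 0 at fixed x gives v²t² + 2Dt − x² = 0, so t = (√(D² + v²x²) − D)/v².
√(D² + v²x²) = √(0.0199² + 0.281² × 171²) = 48.05; v² = 0.078961.
t = (48.05 − 0.0199)/0.078961 = 608 days (vs. the pure-advection estimate x/v = 609 d).

608 days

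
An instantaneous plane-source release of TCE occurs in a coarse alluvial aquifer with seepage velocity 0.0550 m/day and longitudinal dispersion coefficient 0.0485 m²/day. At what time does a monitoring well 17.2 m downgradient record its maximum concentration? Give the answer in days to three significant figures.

For the 1D instantaneous-source solution, setting ∂C/∂t = 0 at fixed x gives v²t² + 2Dt − x² = 0, so t = (√(D² + v²x²) − D)/v².
√(D² + v²x²) = √(0.0485² + 0.0550² × 17.2²) = 0.9472; v² = 0.003025.
t = (0.9472 − 0.0485)/0.003025 = 297 days (vs. the pure-advection estimate x/v = 313 d).

297 days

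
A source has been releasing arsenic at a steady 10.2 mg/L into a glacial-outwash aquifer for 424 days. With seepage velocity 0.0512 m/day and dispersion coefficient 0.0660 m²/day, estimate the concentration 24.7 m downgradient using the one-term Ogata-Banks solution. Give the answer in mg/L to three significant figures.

3.52 mg/L

For a continuous step input, C/C₀ ≈ ½·erfc((x−vt)/(2√(Dt))).
vt = 0.0512 × 424 = 21.7088 m and 2√(Dt) = 2√(0.0660 × 424) = 10.58 m.
Argument (x−vt)/(2√(Dt)) = (24.7 − 21.7088)/10.58 = 0.2827; ½·erfc(0.2827) = 0.3447.
C = 10.2 × 0.3447 = 3.52 mg/L.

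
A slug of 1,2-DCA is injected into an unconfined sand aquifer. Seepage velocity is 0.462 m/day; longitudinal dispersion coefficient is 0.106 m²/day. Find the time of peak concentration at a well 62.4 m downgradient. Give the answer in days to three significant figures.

135 days

For the 1D instantaneous-source solution, setting ∂C/∂t = 0 at fixed x gives v²t² + 2Dt − x² = 0, so t = (√(D² + v²x²) − D)/v².
√(D² + v²x²) = √(0.106² + 0.462² × 62.4²) = 28.83; v² = 0.213444.
t = (28.83 − 0.106)/0.213444 = 135 days (vs. the pure-advection estimate x/v = 135 d).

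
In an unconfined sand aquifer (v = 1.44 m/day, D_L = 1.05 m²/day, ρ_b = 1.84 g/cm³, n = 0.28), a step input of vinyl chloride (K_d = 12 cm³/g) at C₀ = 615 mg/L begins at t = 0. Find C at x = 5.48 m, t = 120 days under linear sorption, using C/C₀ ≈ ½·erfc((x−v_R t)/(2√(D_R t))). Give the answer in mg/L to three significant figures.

Retardation factor R = 1 + ρ_b·K_d/n = 1 + 1.84 × 12/0.28 = 79.86.
Sorption retards both mechanisms: v_R = v/R = 0.01803 m/day, D_R = D/R = 0.01315 m²/day.
v_R·t = 0.01803 × 120 = 2.1636 m; 2√(D_R t) = 2.512 m; argument = (5.48 − 2.1636)/2.512 = 1.320.
C = C₀ × ½·erfc(1.320) = 615 × 0.03097 = 19.0 mg/L.

19.0 mg/L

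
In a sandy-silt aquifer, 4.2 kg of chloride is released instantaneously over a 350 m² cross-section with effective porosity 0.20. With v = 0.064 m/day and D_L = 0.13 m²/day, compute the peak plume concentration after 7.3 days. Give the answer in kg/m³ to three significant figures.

0.0174 kg/m³

The peak of an instantaneous 1D plume sits at x = vt; there the Gaussian factor is 1 and C_max = M/(n_e·A·√(4πDt)), where n_e·A is the pore area the mass is dissolved in.
√(4πDt) = √(4π × 0.13 × 7.3) = 3.453 m, so C_max = 4.2/(0.20 × 350 × 3.453) = 0.0174 kg/m³.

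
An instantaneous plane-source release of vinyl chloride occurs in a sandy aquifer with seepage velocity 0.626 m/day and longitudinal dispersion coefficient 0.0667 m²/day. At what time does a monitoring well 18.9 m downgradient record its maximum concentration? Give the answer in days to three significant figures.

30.0 days

For the 1D instantaneous-source solution, setting ∂C/∂t = 0 at fixed x gives v²t² + 2Dt − x² = 0, so t = (√(D² + v²x²) − D)/v².
√(D² + v²x²) = √(0.0667² + 0.626² × 18.9²) = 11.83; v² = 0.391876.
t = (11.83 − 0.0667)/0.391876 = 30.0 days (vs. the pure-advection estimate x/v = 30.2 d).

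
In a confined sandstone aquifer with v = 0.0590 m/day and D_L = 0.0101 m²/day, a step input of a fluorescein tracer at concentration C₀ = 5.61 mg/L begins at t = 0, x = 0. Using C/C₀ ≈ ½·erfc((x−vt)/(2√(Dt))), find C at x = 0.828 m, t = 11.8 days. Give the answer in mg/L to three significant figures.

For a continuous step input, C/C₀ ≈ ½·erfc((x−vt)/(2√(Dt))).
vt = 0.0590 × 11.8 = 0.6962 m and 2√(Dt) = 2√(0.0101 × 11.8) = 0.6904 m.
Argument (x−vt)/(2√(Dt)) = (0.828 − 0.6962)/0.6904 = 0.1909; ½·erfc(0.1909) = 0.3936.
C = 5.61 × 0.3936 = 2.21 mg/L.

2.21 mg/L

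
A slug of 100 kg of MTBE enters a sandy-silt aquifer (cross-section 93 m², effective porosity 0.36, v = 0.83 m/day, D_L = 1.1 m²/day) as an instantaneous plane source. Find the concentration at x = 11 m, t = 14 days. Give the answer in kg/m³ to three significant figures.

0.213 kg/m³

For an instantaneous plane source, C(x,t) = M/(n_e·A·√(4πDt)) · exp(−(x−vt)²/(4Dt)), with n_e·A the pore (flow) area.
Plume center vt = 0.83 × 14 = 11.62 m, so the well at 11 m is 0.62 m upgradient of the peak.
√(4πDt) = 13.91 m, giving peak height M/(n_e·A·√(4πDt)) = 100/(0.36 × 93 × 13.91) = 0.2147 kg/m³.
(x−vt)²/(4Dt) = (-0.62)²/(4 × 1.1 × 14) = 0.006240; exp(−0.006240) = 0.9938.
C = 0.2147 × 0.9938 = 0.213 kg/m³.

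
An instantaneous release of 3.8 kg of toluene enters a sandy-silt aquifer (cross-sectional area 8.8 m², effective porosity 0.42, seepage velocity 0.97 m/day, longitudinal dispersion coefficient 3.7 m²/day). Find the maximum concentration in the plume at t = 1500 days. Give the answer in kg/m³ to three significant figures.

0.00389 kg/m³

The peak of an instantaneous 1D plume sits at x = vt; there the Gaussian factor is 1 and C_max = M/(n_e·A·√(4πDt)), where n_e·A is the pore area the mass is dissolved in.
√(4πDt) = √(4π × 3.7 × 1500) = 264.1 m, so C_max = 3.8/(0.42 × 8.8 × 264.1) = 0.00389 kg/m³.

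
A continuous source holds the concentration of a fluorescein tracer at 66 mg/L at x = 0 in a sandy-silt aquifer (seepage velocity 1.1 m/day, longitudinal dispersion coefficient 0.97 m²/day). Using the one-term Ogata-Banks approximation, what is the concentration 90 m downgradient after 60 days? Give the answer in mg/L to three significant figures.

For a continuous step input, C/C₀ ≈ ½·erfc((x−vt)/(2√(Dt))).
vt = 1.1 × 60 = 66 m and 2√(Dt) = 2√(0.97 × 60) = 15.26 m.
Argument (x−vt)/(2√(Dt)) = (90 − 66)/15.26 = 1.573; ½·erfc(1.573) = 0.01306.
C = 66 × 0.01306 = 0.862 mg/L.

0.862 mg/L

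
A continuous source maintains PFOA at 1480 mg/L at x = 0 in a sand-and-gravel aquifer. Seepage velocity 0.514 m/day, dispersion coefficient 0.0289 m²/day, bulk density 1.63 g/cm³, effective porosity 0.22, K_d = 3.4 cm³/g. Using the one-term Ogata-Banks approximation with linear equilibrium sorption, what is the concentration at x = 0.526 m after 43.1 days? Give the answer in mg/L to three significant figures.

Retardation factor R = 1 + ρ_b·K_d/n = 1 + 1.63 × 3.4/0.22 = 26.19.
Sorption retards both mechanisms: v_R = v/R = 0.01963 m/day, D_R = D/R = 0.001103 m²/day.
v_R·t = 0.01963 × 43.1 = 0.846053 m; 2√(D_R t) = 0.4361 m; argument = (0.526 − 0.846053)/0.4361 = -0.7339.
C = C₀ × ½·erfc(-0.7339) = 1480 × 0.8503 = 1260 mg/L.

1260 mg/L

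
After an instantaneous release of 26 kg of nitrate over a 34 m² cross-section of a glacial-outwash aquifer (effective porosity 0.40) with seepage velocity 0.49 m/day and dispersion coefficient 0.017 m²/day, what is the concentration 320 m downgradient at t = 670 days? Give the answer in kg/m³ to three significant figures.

For an instantaneous plane source, C(x,t) = M/(n_e·A·√(4πDt)) · exp(−(x−vt)²/(4Dt)), with n_e·A the pore (flow) area.
Plume center vt = 0.49 × 670 = 328.3 m, so the well at 320 m is 8.3 m upgradient of the peak.
√(4πDt) = 11.96 m, giving peak height M/(n_e·A·√(4πDt)) = 26/(0.40 × 34 × 11.96) = 0.1598 kg/m³.
(x−vt)²/(4Dt) = (-8.3)²/(4 × 0.017 × 670) = 1.512; exp(−1.512) = 0.2205.
C = 0.1598 × 0.2205 = 0.0352 kg/m³.

0.0352 kg/m³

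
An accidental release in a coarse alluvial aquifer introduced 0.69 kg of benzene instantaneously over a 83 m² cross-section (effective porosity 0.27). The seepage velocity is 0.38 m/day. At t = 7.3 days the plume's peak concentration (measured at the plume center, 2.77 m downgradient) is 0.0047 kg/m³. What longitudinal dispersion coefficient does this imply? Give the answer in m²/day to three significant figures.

At the plume center C_max = M/(n_e·A·√(4πDt)), so D = M²/(4πt·(n_e·A·C_max)²).
n_e·A·C_max = 0.27 × 83 × 0.0047 = 0.1053 kg/m.
D = 0.69²/(4π × 7.3 × 0.1053²) = 0.468 m²/day.

0.468 m²/day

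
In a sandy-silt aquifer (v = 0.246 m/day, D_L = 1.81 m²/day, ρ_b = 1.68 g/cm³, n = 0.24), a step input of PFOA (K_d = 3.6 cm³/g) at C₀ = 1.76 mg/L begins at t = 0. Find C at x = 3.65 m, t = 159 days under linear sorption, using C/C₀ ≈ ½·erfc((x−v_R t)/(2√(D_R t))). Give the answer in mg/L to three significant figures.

0.568 mg/L

Retardation factor R = 1 + ρ_b·K_d/n = 1 + 1.68 × 3.6/0.24 = 26.20.
Sorption retards both mechanisms: v_R = v/R = 0.009389 m/day, D_R = D/R = 0.06908 m²/day.
v_R·t = 0.009389 × 159 = 1.492851 m; 2√(D_R t) = 6.628 m; argument = (3.65 − 1.492851)/6.628 = 0.3255.
C = C₀ × ½·erfc(0.3255) = 1.76 × 0.3226 = 0.568 mg/L.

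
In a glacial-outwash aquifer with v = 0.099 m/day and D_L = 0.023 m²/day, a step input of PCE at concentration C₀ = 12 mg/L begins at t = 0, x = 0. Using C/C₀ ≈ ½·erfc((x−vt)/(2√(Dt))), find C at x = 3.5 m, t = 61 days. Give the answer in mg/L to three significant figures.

For a continuous step input, C/C₀ ≈ ½·erfc((x−vt)/(2√(Dt))).
vt = 0.099 × 61 = 6.039 m and 2√(Dt) = 2√(0.023 × 61) = 2.369 m.
Argument (x−vt)/(2√(Dt)) = (3.5 − 6.039)/2.369 = -1.072; ½·erfc(-1.072) = 0.9352.
C = 12 × 0.9352 = 11.2 mg/L.

11.2 mg/L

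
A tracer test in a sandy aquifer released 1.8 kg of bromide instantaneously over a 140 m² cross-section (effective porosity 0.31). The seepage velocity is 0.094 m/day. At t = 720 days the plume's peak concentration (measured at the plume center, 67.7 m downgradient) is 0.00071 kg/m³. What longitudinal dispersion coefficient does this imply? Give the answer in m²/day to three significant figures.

0.377 m²/day

At the plume center C_max = M/(n_e·A·√(4πDt)), so D = M²/(4πt·(n_e·A·C_max)²).
n_e·A·C_max = 0.31 × 140 × 0.00071 = 0.03081 kg/m.
D = 1.8²/(4π × 720 × 0.03081²) = 0.377 m²/day.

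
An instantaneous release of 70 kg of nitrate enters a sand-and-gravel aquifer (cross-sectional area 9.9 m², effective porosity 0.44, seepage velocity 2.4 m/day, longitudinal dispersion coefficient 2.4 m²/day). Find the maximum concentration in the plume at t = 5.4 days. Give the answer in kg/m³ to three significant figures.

1.26 kg/m³

The peak of an instantaneous 1D plume sits at x = vt; there the Gaussian factor is 1 and C_max = M/(n_e·A·√(4πDt)), where n_e·A is the pore area the mass is dissolved in.
√(4πDt) = √(4π × 2.4 × 5.4) = 12.76 m, so C_max = 70/(0.44 × 9.9 × 12.76) = 1.26 kg/m³.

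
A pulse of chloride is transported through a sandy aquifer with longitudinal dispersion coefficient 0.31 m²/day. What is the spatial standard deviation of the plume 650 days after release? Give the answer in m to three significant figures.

20.1 m

Dispersive spreading gives a Gaussian with σ² = 2Dt; advection only shifts the center.
σ = √(2 × 0.31 × 650) = 20.1 m.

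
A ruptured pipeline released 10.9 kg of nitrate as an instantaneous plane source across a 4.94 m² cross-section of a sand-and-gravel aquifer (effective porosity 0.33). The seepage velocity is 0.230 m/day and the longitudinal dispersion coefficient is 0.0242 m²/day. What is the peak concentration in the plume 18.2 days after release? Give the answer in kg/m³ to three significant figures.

2.84 kg/m³

The peak of an instantaneous 1D plume sits at x = vt; there the Gaussian factor is 1 and C_max = M/(n_e·A·√(4πDt)), where n_e·A is the pore area the mass is dissolved in.
√(4πDt) = √(4π × 0.0242 × 18.2) = 2.353 m, so C_max = 10.9/(0.33 × 4.94 × 2.353) = 2.84 kg/m³.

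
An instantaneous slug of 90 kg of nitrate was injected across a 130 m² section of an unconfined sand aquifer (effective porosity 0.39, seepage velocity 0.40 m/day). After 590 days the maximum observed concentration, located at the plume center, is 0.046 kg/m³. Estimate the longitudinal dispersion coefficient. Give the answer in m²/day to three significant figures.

0.201 m²/day

At the plume center C_max = M/(n_e·A·√(4πDt)), so D = M²/(4πt·(n_e·A·C_max)²).
n_e·A·C_max = 0.39 × 130 × 0.046 = 2.332 kg/m.
D = 90²/(4π × 590 × 2.332²) = 0.201 m²/day.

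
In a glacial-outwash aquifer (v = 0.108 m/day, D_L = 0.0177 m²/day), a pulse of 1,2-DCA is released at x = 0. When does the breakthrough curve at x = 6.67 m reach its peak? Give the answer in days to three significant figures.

For the 1D instantaneous-source solution, setting ∂C/∂t = 0 at fixed x gives v²t² + 2Dt − x² = 0, so t = (√(D² + v²x²) − D)/v².
√(D² + v²x²) = √(0.0177² + 0.108² × 6.67²) = 0.7206; v² = 0.011664.
t = (0.7206 − 0.0177)/0.011664 = 60.3 days (vs. the pure-advection estimate x/v = 61.8 d).

60.3 days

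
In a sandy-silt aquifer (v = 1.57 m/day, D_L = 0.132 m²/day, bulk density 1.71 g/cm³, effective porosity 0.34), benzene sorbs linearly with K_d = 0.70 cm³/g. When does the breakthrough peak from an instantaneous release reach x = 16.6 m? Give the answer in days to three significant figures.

Retardation factor R = 1 + ρ_b·K_d/n = 1 + 1.71 × 0.70/0.34 = 4.521.
Sorption retards both mechanisms: v_R = v/R = 0.3473 m/day, D_R = D/R = 0.02920 m²/day.
Peak time from v_R²t² + 2D_R t − x² = 0: t = (√(D_R² + v_R²x²) − D_R)/v_R².
√(D_R² + v_R²x²) = √(0.02920² + 0.3473² × 16.6²) = 5.765; v_R² = 0.1206.
t = (5.765 − 0.02920)/0.1206 = 47.6 days.

47.6 days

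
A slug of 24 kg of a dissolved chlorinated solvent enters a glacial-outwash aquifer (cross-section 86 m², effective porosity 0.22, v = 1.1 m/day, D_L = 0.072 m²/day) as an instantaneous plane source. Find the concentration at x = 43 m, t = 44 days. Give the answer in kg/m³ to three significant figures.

0.0201 kg/m³

For an instantaneous plane source, C(x,t) = M/(n_e·A·√(4πDt)) · exp(−(x−vt)²/(4Dt)), with n_e·A the pore (flow) area.
Plume center vt = 1.1 × 44 = 48.4 m, so the well at 43 m is 5.4 m upgradient of the peak.
√(4πDt) = 6.310 m, giving peak height M/(n_e·A·√(4πDt)) = 24/(0.22 × 86 × 6.310) = 0.2010 kg/m³.
(x−vt)²/(4Dt) = (-5.4)²/(4 × 0.072 × 44) = 2.301; exp(−2.301) = 0.1002.
C = 0.2010 × 0.1002 = 0.0201 kg/m³.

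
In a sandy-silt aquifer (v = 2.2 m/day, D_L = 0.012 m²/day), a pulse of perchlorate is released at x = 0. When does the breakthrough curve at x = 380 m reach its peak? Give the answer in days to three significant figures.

For the 1D instantaneous-source solution, setting ∂C/∂t = 0 at fixed x gives v²t² + 2Dt − x² = 0, so t = (√(D² + v²x²) − D)/v².
√(D² + v²x²) = √(0.012² + 2.2² × 380²) = 836.0; v² = 4.84.
t = (836.0 − 0.012)/4.84 = 173 days (vs. the pure-advection estimate x/v = 173 d).

173 days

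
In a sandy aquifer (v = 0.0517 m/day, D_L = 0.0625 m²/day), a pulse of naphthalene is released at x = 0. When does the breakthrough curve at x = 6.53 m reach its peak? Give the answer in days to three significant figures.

105 days

For the 1D instantaneous-source solution, setting ∂C/∂t = 0 at fixed x gives v²t² + 2Dt − x² = 0, so t = (√(D² + v²x²) − D)/v².
√(D² + v²x²) = √(0.0625² + 0.0517² × 6.53²) = 0.3433; v² = 0.00267289.
t = (0.3433 − 0.0625)/0.00267289 = 105 days (vs. the pure-advection estimate x/v = 126 d).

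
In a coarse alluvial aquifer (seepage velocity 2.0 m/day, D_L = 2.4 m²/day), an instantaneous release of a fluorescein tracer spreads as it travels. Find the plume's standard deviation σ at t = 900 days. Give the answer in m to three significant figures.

65.7 m

Dispersive spreading gives a Gaussian with σ² = 2Dt; advection only shifts the center.
σ = √(2 × 2.4 × 900) = 65.7 m.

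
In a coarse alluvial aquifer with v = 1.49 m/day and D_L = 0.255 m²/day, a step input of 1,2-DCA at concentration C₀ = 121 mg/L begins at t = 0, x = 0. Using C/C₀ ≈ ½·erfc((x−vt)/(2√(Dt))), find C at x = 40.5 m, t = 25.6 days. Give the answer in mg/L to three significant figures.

31.1 mg/L

For a continuous step input, C/C₀ ≈ ½·erfc((x−vt)/(2√(Dt))).
vt = 1.49 × 25.6 = 38.144 m and 2√(Dt) = 2√(0.255 × 25.6) = 5.110 m.
Argument (x−vt)/(2√(Dt)) = (40.5 − 38.144)/5.110 = 0.4611; ½·erfc(0.4611) = 0.2572.
C = 121 × 0.2572 = 31.1 mg/L.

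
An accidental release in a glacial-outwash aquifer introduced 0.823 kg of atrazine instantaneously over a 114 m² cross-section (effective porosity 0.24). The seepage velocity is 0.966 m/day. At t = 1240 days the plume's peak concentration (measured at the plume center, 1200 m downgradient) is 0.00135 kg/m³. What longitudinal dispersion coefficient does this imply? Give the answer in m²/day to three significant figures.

At the plume center C_max = M/(n_e·A·√(4πDt)), so D = M²/(4πt·(n_e·A·C_max)²).
n_e·A·C_max = 0.24 × 114 × 0.00135 = 0.03694 kg/m.
D = 0.823²/(4π × 1240 × 0.03694²) = 0.0319 m²/day.

0.0319 m²/day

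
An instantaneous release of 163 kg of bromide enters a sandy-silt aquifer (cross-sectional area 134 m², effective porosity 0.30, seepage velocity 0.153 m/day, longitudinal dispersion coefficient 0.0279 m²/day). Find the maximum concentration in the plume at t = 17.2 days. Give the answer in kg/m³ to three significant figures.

1.65 kg/m³

The peak of an instantaneous 1D plume sits at x = vt; there the Gaussian factor is 1 and C_max = M/(n_e·A·√(4πDt)), where n_e·A is the pore area the mass is dissolved in.
√(4πDt) = √(4π × 0.0279 × 17.2) = 2.456 m, so C_max = 163/(0.30 × 134 × 2.456) = 1.65 kg/m³.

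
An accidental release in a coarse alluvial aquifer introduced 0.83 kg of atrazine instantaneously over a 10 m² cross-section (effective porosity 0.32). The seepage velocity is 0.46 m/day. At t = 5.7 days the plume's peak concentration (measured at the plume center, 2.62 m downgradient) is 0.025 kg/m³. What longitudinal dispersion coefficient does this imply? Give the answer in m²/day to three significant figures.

At the plume center C_max = M/(n_e·A·√(4πDt)), so D = M²/(4πt·(n_e·A·C_max)²).
n_e·A·C_max = 0.32 × 10 × 0.025 = 0.08000 kg/m.
D = 0.83²/(4π × 5.7 × 0.08000²) = 1.50 m²/day.

1.50 m²/day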